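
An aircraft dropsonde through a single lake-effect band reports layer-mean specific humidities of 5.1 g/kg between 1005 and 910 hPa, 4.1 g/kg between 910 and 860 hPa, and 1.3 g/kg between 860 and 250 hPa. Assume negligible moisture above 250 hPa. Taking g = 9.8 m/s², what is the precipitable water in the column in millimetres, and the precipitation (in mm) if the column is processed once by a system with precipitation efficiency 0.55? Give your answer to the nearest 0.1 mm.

Precipitable water is the column-integrated vapour mass per unit area: PW = (1/g) Σ q̄ Δp, with q in kg/kg and Δp in Pa (1 kg/m² of water = 1 mm).
Layer 1005–910 hPa: Δp = 95 hPa = 9500 Pa, q̄ = 0.0051 kg/kg → 0.0051 × 9500 / 9.8 = 4.94 mm
Layer 910–860 hPa: Δp = 50 hPa = 5000 Pa, q̄ = 0.0041 kg/kg → 0.0041 × 5000 / 9.8 = 2.09 mm
Layer 860–250 hPa: Δp = 610 hPa = 61000 Pa, q̄ = 0.0013 kg/kg → 0.0013 × 61000 / 9.8 = 8.09 mm
PW = 4.94 + 2.09 + 8.09 = 15.12 ≈ 15.1 mm.
Precipitation = ε × PW = 0.55 × 15.1 = 8.3 mm.

PW ≈ 15.1 mm; precipitation ≈ 8.3 mm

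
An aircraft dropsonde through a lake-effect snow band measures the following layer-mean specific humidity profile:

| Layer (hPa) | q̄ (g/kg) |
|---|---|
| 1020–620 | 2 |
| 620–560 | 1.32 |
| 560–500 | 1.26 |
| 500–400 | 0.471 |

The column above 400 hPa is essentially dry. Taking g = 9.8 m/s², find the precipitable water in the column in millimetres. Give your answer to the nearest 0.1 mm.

Precipitable water is the column-integrated vapour mass per unit area: PW = (1/g) Σ q̄ Δp, with q in kg/kg and Δp in Pa (1 kg/m² of water = 1 mm).
Layer 1020–620 hPa: Δp = 400 hPa = 40000 Pa, q̄ = 0.002 kg/kg → 0.002 × 40000 / 9.8 = 8.16 mm
Layer 620–560 hPa: Δp = 60 hPa = 6000 Pa, q̄ = 0.00132 kg/kg → 0.00132 × 6000 / 9.8 = 0.81 mm
Layer 560–500 hPa: Δp = 60 hPa = 6000 Pa, q̄ = 0.00126 kg/kg → 0.00126 × 6000 / 9.8 = 0.77 mm
Layer 500–400 hPa: Δp = 100 hPa = 10000 Pa, q̄ = 0.000471 kg/kg → 0.000471 × 10000 / 9.8 = 0.48 mm
PW = 8.16 + 0.81 + 0.77 + 0.48 = 10.22 ≈ 10.2 mm.

PW ≈ 10.2 mm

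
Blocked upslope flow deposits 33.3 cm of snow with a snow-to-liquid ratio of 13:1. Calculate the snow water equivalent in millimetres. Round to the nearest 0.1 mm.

SWE = snow depth / ratio = 33.3 cm / 13 = 2.562 cm = 25.6 mm.

SWE ≈ 25.6 mm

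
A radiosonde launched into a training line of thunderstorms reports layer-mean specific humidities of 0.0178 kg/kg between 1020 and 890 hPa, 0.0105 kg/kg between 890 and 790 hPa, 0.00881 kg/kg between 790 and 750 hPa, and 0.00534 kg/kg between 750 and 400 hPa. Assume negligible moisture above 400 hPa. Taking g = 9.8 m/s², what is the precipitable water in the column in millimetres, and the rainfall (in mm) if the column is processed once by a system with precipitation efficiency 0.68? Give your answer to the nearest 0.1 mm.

PW ≈ 57.0 mm; rainfall ≈ 38.8 mm

Precipitable water is the column-integrated vapour mass per unit area: PW = (1/g) Σ q̄ Δp, with q in kg/kg and Δp in Pa (1 kg/m² of water = 1 mm).
Layer 1020–890 hPa: Δp = 130 hPa = 13000 Pa, q̄ = 0.0178 kg/kg → 0.0178 × 13000 / 9.8 = 23.61 mm
Layer 890–790 hPa: Δp = 100 hPa = 10000 Pa, q̄ = 0.0105 kg/kg → 0.0105 × 10000 / 9.8 = 10.71 mm
Layer 790–750 hPa: Δp = 40 hPa = 4000 Pa, q̄ = 0.00881 kg/kg → 0.00881 × 4000 / 9.8 = 3.60 mm
Layer 750–400 hPa: Δp = 350 hPa = 35000 Pa, q̄ = 0.00534 kg/kg → 0.00534 × 35000 / 9.8 = 19.07 mm
PW = 23.61 + 10.71 + 3.60 + 19.07 = 56.99 ≈ 57.0 mm.
Rainfall = ε × PW = 0.68 × 57.0 = 38.8 mm.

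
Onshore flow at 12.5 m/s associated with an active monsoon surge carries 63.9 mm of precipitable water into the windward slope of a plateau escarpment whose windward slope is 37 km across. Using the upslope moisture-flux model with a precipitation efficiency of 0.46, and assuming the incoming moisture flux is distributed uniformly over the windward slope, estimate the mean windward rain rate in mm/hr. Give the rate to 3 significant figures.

Incoming column moisture flux per unit ridge length: F = V × PW = 12.5 × 63.9 = 798.75 mm·m/s.
Spread over the 37 km slope with efficiency ε = 0.46: R = ε·F/W = 0.46 × 798.75 / 37000 m = 9.930e-03 mm/s.
R = 9.930e-03 × 3600 = 35.7 mm/hr.

R ≈ 35.7 mm/hr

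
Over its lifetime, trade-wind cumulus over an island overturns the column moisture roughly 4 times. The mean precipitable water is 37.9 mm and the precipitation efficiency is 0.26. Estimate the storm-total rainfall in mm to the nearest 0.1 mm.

Each cycle deposits ε × PW = 0.26 × 37.9 = 9.854 mm.
Over 4 cycles: 4 × 9.854 = 39.4 mm.

rainfall ≈ 39.4 mm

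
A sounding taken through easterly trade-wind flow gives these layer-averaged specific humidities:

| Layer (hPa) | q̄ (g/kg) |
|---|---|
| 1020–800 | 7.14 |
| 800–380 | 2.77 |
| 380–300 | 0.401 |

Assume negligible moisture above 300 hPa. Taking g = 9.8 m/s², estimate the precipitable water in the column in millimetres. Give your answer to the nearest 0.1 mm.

Precipitable water is the column-integrated vapour mass per unit area: PW = (1/g) Σ q̄ Δp, with q in kg/kg and Δp in Pa (1 kg/m² of water = 1 mm).
Layer 1020–800 hPa: Δp = 220 hPa = 22000 Pa, q̄ = 0.00714 kg/kg → 0.00714 × 22000 / 9.8 = 16.03 mm
Layer 800–380 hPa: Δp = 420 hPa = 42000 Pa, q̄ = 0.00277 kg/kg → 0.00277 × 42000 / 9.8 = 11.87 mm
Layer 380–300 hPa: Δp = 80 hPa = 8000 Pa, q̄ = 0.000401 kg/kg → 0.000401 × 8000 / 9.8 = 0.33 mm
PW = 16.03 + 11.87 + 0.33 = 28.23 ≈ 28.2 mm.

PW ≈ 28.2 mm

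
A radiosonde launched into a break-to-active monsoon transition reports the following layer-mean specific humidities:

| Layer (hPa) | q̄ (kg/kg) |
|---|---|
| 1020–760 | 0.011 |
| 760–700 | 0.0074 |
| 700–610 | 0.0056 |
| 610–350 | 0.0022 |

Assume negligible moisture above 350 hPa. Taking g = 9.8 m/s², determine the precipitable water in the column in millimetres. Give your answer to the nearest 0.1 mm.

PW ≈ 44.7 mm

Precipitable water is the column-integrated vapour mass per unit area: PW = (1/g) Σ q̄ Δp, with q in kg/kg and Δp in Pa (1 kg/m² of water = 1 mm).
Layer 1020–760 hPa: Δp = 260 hPa = 26000 Pa, q̄ = 0.011 kg/kg → 0.011 × 26000 / 9.8 = 29.18 mm
Layer 760–700 hPa: Δp = 60 hPa = 6000 Pa, q̄ = 0.0074 kg/kg → 0.0074 × 6000 / 9.8 = 4.53 mm
Layer 700–610 hPa: Δp = 90 hPa = 9000 Pa, q̄ = 0.0056 kg/kg → 0.0056 × 9000 / 9.8 = 5.14 mm
Layer 610–350 hPa: Δp = 260 hPa = 26000 Pa, q̄ = 0.0022 kg/kg → 0.0022 × 26000 / 9.8 = 5.84 mm
PW = 29.18 + 4.53 + 5.14 + 5.84 = 44.69 ≈ 44.7 mm.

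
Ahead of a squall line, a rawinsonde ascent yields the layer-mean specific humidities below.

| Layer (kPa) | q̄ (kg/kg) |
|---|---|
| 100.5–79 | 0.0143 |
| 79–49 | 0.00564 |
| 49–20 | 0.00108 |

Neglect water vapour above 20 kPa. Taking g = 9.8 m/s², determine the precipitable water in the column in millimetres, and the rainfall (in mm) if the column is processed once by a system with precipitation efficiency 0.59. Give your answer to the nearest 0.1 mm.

Precipitable water is the column-integrated vapour mass per unit area: PW = (1/g) Σ q̄ Δp, with q in kg/kg and Δp in Pa (1 kg/m² of water = 1 mm).
Layer 100.5–79 kPa: Δp = 215 hPa = 21500 Pa, q̄ = 0.0143 kg/kg → 0.0143 × 21500 / 9.8 = 31.37 mm
Layer 79–49 kPa: Δp = 300 hPa = 30000 Pa, q̄ = 0.00564 kg/kg → 0.00564 × 30000 / 9.8 = 17.27 mm
Layer 49–20 kPa: Δp = 290 hPa = 29000 Pa, q̄ = 0.00108 kg/kg → 0.00108 × 29000 / 9.8 = 3.20 mm
PW = 31.37 + 17.27 + 3.20 = 51.84 ≈ 51.8 mm.
Rainfall = ε × PW = 0.59 × 51.8 = 30.6 mm.

PW ≈ 51.8 mm; rainfall ≈ 30.6 mm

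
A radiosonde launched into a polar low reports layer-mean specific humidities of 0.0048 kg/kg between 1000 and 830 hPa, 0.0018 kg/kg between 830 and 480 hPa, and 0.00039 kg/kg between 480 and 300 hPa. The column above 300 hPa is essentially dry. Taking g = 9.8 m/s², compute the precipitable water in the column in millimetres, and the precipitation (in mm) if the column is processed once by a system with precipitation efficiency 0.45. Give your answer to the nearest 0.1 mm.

Precipitable water is the column-integrated vapour mass per unit area: PW = (1/g) Σ q̄ Δp, with q in kg/kg and Δp in Pa (1 kg/m² of water = 1 mm).
Layer 1000–830 hPa: Δp = 170 hPa = 17000 Pa, q̄ = 0.0048 kg/kg → 0.0048 × 17000 / 9.8 = 8.33 mm
Layer 830–480 hPa: Δp = 350 hPa = 35000 Pa, q̄ = 0.0018 kg/kg → 0.0018 × 35000 / 9.8 = 6.43 mm
Layer 480–300 hPa: Δp = 180 hPa = 18000 Pa, q̄ = 0.00039 kg/kg → 0.00039 × 18000 / 9.8 = 0.72 mm
PW = 8.33 + 6.43 + 0.72 = 15.48 ≈ 15.5 mm.
Precipitation = ε × PW = 0.45 × 15.5 = 7.0 mm.

PW ≈ 15.5 mm; precipitation ≈ 7.0 mm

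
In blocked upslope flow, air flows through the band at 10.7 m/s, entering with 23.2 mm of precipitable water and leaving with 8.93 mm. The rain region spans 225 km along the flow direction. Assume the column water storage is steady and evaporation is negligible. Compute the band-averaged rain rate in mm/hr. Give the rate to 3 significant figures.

Column moisture flux per unit crosswind length is F = V × PW.
Inflow: F_in = 10.7 × 23.2 = 248.24 mm·m/s
Outflow: F_out = 10.7 × 8.93 = 95.551 mm·m/s
Steady-state rate R = (F_in − F_out)/L = (248.24 − 95.551) / 225000 m = 6.786e-04 mm/s.
R = 6.786e-04 × 3600 = 2.44 mm/hr.

R ≈ 2.44 mm/hr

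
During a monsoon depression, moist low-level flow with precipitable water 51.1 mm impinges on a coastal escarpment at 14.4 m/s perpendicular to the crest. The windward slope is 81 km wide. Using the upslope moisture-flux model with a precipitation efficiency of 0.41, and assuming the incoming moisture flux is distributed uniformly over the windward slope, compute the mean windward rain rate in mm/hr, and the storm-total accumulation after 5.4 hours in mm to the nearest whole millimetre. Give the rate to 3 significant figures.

R ≈ 13.4 mm/hr; total ≈ 72 mm

Incoming column moisture flux per unit ridge length: F = V × PW = 14.4 × 51.1 = 735.84 mm·m/s.
Spread over the 81 km slope with efficiency ε = 0.41: R = ε·F/W = 0.41 × 735.84 / 81000 m = 3.725e-03 mm/s.
R = 3.725e-03 × 3600 = 13.4 mm/hr.
Over 5.4 h: total = 13.4 × 5.4 = 72.36 ≈ 72 mm.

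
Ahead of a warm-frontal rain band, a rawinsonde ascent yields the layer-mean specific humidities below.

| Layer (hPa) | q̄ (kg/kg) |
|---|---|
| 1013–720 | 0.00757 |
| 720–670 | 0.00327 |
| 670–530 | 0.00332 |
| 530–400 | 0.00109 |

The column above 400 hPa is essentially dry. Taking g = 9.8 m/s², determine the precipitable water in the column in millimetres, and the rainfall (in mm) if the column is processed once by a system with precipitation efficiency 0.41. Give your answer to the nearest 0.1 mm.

Precipitable water is the column-integrated vapour mass per unit area: PW = (1/g) Σ q̄ Δp, with q in kg/kg and Δp in Pa (1 kg/m² of water = 1 mm).
Layer 1013–720 hPa: Δp = 293 hPa = 29300 Pa, q̄ = 0.00757 kg/kg → 0.00757 × 29300 / 9.8 = 22.63 mm
Layer 720–670 hPa: Δp = 50 hPa = 5000 Pa, q̄ = 0.00327 kg/kg → 0.00327 × 5000 / 9.8 = 1.67 mm
Layer 670–530 hPa: Δp = 140 hPa = 14000 Pa, q̄ = 0.00332 kg/kg → 0.00332 × 14000 / 9.8 = 4.74 mm
Layer 530–400 hPa: Δp = 130 hPa = 13000 Pa, q̄ = 0.00109 kg/kg → 0.00109 × 13000 / 9.8 = 1.45 mm
PW = 22.63 + 1.67 + 4.74 + 1.45 = 30.49 ≈ 30.5 mm.
Rainfall = ε × PW = 0.41 × 30.5 = 12.5 mm.

PW ≈ 30.5 mm; rainfall ≈ 12.5 mm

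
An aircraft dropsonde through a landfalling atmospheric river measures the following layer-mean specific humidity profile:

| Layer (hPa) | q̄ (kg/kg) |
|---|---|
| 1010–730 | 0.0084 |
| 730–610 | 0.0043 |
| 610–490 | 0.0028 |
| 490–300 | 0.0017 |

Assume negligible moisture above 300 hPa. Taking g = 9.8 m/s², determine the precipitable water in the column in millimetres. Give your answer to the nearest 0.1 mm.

PW ≈ 36.0 mm

Precipitable water is the column-integrated vapour mass per unit area: PW = (1/g) Σ q̄ Δp, with q in kg/kg and Δp in Pa (1 kg/m² of water = 1 mm).
Layer 1010–730 hPa: Δp = 280 hPa = 28000 Pa, q̄ = 0.0084 kg/kg → 0.0084 × 28000 / 9.8 = 24.00 mm
Layer 730–610 hPa: Δp = 120 hPa = 12000 Pa, q̄ = 0.0043 kg/kg → 0.0043 × 12000 / 9.8 = 5.27 mm
Layer 610–490 hPa: Δp = 120 hPa = 12000 Pa, q̄ = 0.0028 kg/kg → 0.0028 × 12000 / 9.8 = 3.43 mm
Layer 490–300 hPa: Δp = 190 hPa = 19000 Pa, q̄ = 0.0017 kg/kg → 0.0017 × 19000 / 9.8 = 3.30 mm
PW = 24.00 + 5.27 + 3.43 + 3.30 = 36.00 ≈ 36.0 mm.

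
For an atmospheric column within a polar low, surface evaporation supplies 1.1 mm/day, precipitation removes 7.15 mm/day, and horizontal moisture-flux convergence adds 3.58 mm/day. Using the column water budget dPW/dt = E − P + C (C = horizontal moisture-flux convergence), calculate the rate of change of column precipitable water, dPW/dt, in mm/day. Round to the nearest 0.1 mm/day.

dPW/dt ≈ -2.5 mm/day

dPW/dt = E − P + C = 1.1 − 7.15 + (3.58) = -2.5 mm/day.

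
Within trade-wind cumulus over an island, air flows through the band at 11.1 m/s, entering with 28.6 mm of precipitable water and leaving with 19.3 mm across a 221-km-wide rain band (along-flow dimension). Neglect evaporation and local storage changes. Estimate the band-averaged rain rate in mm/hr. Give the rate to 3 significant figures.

Column moisture flux per unit crosswind length is F = V × PW.
Inflow: F_in = 11.1 × 28.6 = 317.46 mm·m/s
Outflow: F_out = 11.1 × 19.3 = 214.23 mm·m/s
Steady-state rate R = (F_in − F_out)/L = (317.46 − 214.23) / 221000 m = 4.671e-04 mm/s.
R = 4.671e-04 × 3600 = 1.68 mm/hr.

R ≈ 1.68 mm/hr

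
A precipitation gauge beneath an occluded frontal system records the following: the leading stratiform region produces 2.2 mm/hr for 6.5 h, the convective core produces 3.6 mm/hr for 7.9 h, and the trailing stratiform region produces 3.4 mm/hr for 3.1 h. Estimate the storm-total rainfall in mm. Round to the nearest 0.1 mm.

Total = Σ Rᵢ Δtᵢ = 2.2 × 6.5 + 3.6 × 7.9 + 3.4 × 3.1
      = 14.3 + 28.44 + 10.54 = 53.3 mm.

total ≈ 53.3 mm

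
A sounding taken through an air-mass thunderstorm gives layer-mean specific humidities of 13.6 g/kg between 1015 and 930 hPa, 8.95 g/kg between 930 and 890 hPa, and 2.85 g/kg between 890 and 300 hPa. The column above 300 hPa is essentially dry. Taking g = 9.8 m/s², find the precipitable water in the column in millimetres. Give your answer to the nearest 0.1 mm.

Precipitable water is the column-integrated vapour mass per unit area: PW = (1/g) Σ q̄ Δp, with q in kg/kg and Δp in Pa (1 kg/m² of water = 1 mm).
Layer 1015–930 hPa: Δp = 85 hPa = 8500 Pa, q̄ = 0.0136 kg/kg → 0.0136 × 8500 / 9.8 = 11.80 mm
Layer 930–890 hPa: Δp = 40 hPa = 4000 Pa, q̄ = 0.00895 kg/kg → 0.00895 × 4000 / 9.8 = 3.65 mm
Layer 890–300 hPa: Δp = 590 hPa = 59000 Pa, q̄ = 0.00285 kg/kg → 0.00285 × 59000 / 9.8 = 17.16 mm
PW = 11.80 + 3.65 + 17.16 = 32.61 ≈ 32.6 mm.

PW ≈ 32.6 mm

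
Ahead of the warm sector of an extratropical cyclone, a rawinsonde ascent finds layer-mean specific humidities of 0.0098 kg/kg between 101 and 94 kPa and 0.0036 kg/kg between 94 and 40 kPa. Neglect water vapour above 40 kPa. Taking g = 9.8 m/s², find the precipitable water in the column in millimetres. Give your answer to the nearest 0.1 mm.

Precipitable water is the column-integrated vapour mass per unit area: PW = (1/g) Σ q̄ Δp, with q in kg/kg and Δp in Pa (1 kg/m² of water = 1 mm).
Layer 101–94 kPa: Δp = 70 hPa = 7000 Pa, q̄ = 0.0098 kg/kg → 0.0098 × 7000 / 9.8 = 7.00 mm
Layer 94–40 kPa: Δp = 540 hPa = 54000 Pa, q̄ = 0.0036 kg/kg → 0.0036 × 54000 / 9.8 = 19.84 mm
PW = 7.00 + 19.84 = 26.84 ≈ 26.8 mm.

PW ≈ 26.8 mm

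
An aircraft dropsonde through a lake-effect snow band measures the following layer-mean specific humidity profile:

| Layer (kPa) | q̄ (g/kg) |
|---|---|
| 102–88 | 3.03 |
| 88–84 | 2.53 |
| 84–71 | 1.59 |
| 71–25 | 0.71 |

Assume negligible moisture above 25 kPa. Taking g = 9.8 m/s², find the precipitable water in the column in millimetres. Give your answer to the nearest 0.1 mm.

Precipitable water is the column-integrated vapour mass per unit area: PW = (1/g) Σ q̄ Δp, with q in kg/kg and Δp in Pa (1 kg/m² of water = 1 mm).
Layer 102–88 kPa: Δp = 140 hPa = 14000 Pa, q̄ = 0.00303 kg/kg → 0.00303 × 14000 / 9.8 = 4.33 mm
Layer 88–84 kPa: Δp = 40 hPa = 4000 Pa, q̄ = 0.00253 kg/kg → 0.00253 × 4000 / 9.8 = 1.03 mm
Layer 84–71 kPa: Δp = 130 hPa = 13000 Pa, q̄ = 0.00159 kg/kg → 0.00159 × 13000 / 9.8 = 2.11 mm
Layer 71–25 kPa: Δp = 460 hPa = 46000 Pa, q̄ = 0.00071 kg/kg → 0.00071 × 46000 / 9.8 = 3.33 mm
PW = 4.33 + 1.03 + 2.11 + 3.33 = 10.80 ≈ 10.8 mm.

PW ≈ 10.8 mm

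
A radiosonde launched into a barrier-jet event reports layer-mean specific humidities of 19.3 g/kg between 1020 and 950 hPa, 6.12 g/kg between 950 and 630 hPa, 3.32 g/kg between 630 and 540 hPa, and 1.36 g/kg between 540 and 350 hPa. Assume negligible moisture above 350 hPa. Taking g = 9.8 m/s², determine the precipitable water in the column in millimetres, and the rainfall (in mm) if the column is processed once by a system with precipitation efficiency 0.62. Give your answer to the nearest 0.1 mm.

Precipitable water is the column-integrated vapour mass per unit area: PW = (1/g) Σ q̄ Δp, with q in kg/kg and Δp in Pa (1 kg/m² of water = 1 mm).
Layer 1020–950 hPa: Δp = 70 hPa = 7000 Pa, q̄ = 0.0193 kg/kg → 0.0193 × 7000 / 9.8 = 13.79 mm
Layer 950–630 hPa: Δp = 320 hPa = 32000 Pa, q̄ = 0.00612 kg/kg → 0.00612 × 32000 / 9.8 = 19.98 mm
Layer 630–540 hPa: Δp = 90 hPa = 9000 Pa, q̄ = 0.00332 kg/kg → 0.00332 × 9000 / 9.8 = 3.05 mm
Layer 540–350 hPa: Δp = 190 hPa = 19000 Pa, q̄ = 0.00136 kg/kg → 0.00136 × 19000 / 9.8 = 2.64 mm
PW = 13.79 + 19.98 + 3.05 + 2.64 = 39.46 ≈ 39.5 mm.
Rainfall = ε × PW = 0.62 × 39.5 = 24.5 mm.

PW ≈ 39.5 mm; rainfall ≈ 24.5 mm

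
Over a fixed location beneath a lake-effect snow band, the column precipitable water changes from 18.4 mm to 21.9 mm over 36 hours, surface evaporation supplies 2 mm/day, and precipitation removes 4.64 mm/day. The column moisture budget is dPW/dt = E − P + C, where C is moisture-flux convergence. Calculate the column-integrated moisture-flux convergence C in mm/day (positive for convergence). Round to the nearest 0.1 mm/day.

dPW/dt = (21.9 − 18.4) mm / (36/24 day) = +2.333 mm/day.
C = dPW/dt − E + P = (+2.333) − 2 + 4.64 = 5.0 mm/day.

C ≈ 5.0 mm/day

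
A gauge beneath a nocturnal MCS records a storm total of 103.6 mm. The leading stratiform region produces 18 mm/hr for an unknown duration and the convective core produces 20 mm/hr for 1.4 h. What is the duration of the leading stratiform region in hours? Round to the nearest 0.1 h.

Known phases: 20 × 1.4 = 28 mm.
Remaining depth = 103.6 − 28 = 75.6 mm.
Duration = 75.6 / 18 = 4.2 h.

duration ≈ 4.2 h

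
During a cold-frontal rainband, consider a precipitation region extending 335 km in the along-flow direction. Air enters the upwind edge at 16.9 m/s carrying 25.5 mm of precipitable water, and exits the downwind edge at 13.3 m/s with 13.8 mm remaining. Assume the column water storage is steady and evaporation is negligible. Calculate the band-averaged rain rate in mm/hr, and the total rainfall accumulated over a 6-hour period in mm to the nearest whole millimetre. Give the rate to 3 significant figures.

R ≈ 2.66 mm/hr; total ≈ 16 mm

Column moisture flux per unit crosswind length is F = V × PW.
Inflow: F_in = 16.9 × 25.5 = 430.95 mm·m/s
Outflow: F_out = 13.3 × 13.8 = 183.54 mm·m/s
Steady-state rate R = (F_in − F_out)/L = (430.95 − 183.54) / 335000 m = 7.385e-04 mm/s.
R = 7.385e-04 × 3600 = 2.66 mm/hr.
Over 6 h: total = 2.66 × 6 = 15.96 ≈ 16 mm.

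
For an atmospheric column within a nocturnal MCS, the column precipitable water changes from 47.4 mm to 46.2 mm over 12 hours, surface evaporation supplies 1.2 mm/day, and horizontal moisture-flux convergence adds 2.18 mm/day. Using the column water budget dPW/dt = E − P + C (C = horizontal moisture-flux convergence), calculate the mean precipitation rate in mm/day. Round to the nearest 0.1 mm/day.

P ≈ 5.8 mm/day

dPW/dt = (46.2 − 47.4) mm / (12/24 day) = -2.400 mm/day.
P = E + C − dPW/dt = 1.2 + (2.18) − (-2.400) = 5.8 mm/day.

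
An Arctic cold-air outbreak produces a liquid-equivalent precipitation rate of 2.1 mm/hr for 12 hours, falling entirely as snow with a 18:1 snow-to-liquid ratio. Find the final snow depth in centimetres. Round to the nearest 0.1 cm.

Liquid-equivalent depth = 2.1 × 12 = 25.2 mm.
Snow depth = 25.2 mm × 18 = 453.6 mm = 45.4 cm.

snow depth ≈ 45.4 cm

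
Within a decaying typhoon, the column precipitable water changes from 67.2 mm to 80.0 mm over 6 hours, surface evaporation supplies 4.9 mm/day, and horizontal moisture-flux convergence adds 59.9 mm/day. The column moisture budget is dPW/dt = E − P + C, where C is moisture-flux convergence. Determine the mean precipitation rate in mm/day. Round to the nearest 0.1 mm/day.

dPW/dt = (80.0 − 67.2) mm / (6/24 day) = +51.200 mm/day.
P = E + C − dPW/dt = 4.9 + (59.9) − (+51.200) = 13.6 mm/day.

P ≈ 13.6 mm/day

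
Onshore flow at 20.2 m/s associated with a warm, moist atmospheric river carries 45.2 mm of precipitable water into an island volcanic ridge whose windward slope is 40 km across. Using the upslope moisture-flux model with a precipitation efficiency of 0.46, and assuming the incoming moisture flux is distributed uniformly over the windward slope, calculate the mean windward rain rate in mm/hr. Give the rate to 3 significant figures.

R ≈ 37.8 mm/hr

Incoming column moisture flux per unit ridge length: F = V × PW = 20.2 × 45.2 = 913.04 mm·m/s.
Spread over the 40 km slope with efficiency ε = 0.46: R = ε·F/W = 0.46 × 913.04 / 40000 m = 1.050e-02 mm/s.
R = 1.050e-02 × 3600 = 37.8 mm/hr.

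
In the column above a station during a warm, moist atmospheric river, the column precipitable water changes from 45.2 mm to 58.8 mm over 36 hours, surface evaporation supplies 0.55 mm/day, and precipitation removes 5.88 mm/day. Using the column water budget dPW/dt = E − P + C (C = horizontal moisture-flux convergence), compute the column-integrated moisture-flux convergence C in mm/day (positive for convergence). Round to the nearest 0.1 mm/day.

C ≈ 14.4 mm/day

dPW/dt = (58.8 − 45.2) mm / (36/24 day) = +9.067 mm/day.
C = dPW/dt − E + P = (+9.067) − 0.55 + 5.88 = 14.4 mm/day.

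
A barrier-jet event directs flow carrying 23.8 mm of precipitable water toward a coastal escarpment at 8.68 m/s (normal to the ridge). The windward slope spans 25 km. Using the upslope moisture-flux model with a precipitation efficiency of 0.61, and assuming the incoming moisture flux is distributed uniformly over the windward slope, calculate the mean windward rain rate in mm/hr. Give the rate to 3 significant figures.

R ≈ 18.1 mm/hr

Incoming column moisture flux per unit ridge length: F = V × PW = 8.68 × 23.8 = 206.584 mm·m/s.
Spread over the 25 km slope with efficiency ε = 0.61: R = ε·F/W = 0.61 × 206.584 / 25000 m = 5.041e-03 mm/s.
R = 5.041e-03 × 3600 = 18.1 mm/hr.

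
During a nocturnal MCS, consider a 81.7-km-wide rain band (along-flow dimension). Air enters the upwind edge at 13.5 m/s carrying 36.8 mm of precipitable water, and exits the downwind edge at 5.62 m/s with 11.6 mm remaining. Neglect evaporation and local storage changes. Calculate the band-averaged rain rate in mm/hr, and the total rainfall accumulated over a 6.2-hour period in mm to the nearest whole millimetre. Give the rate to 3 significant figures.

R ≈ 19.0 mm/hr; total ≈ 118 mm

Column moisture flux per unit crosswind length is F = V × PW.
Inflow: F_in = 13.5 × 36.8 = 496.8 mm·m/s
Outflow: F_out = 5.62 × 11.6 = 65.192 mm·m/s
Steady-state rate R = (F_in − F_out)/L = (496.8 − 65.192) / 81700 m = 5.283e-03 mm/s.
R = 5.283e-03 × 3600 = 19.0 mm/hr.
Over 6.2 h: total = 19.0 × 6.2 = 117.8 ≈ 118 mm.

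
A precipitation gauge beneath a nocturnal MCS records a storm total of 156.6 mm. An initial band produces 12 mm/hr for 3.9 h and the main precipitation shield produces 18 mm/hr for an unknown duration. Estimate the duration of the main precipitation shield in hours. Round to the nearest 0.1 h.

duration ≈ 6.1 h

Known phases: 12 × 3.9 = 46.8 mm.
Remaining depth = 156.6 − 46.8 = 109.8 mm.
Duration = 109.8 / 18 = 6.1 h.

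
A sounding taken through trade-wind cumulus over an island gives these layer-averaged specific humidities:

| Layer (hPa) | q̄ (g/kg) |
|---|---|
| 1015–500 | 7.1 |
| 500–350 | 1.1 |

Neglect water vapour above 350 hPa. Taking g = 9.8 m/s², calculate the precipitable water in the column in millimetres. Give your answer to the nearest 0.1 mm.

Precipitable water is the column-integrated vapour mass per unit area: PW = (1/g) Σ q̄ Δp, with q in kg/kg and Δp in Pa (1 kg/m² of water = 1 mm).
Layer 1015–500 hPa: Δp = 515 hPa = 51500 Pa, q̄ = 0.0071 kg/kg → 0.0071 × 51500 / 9.8 = 37.31 mm
Layer 500–350 hPa: Δp = 150 hPa = 15000 Pa, q̄ = 0.0011 kg/kg → 0.0011 × 15000 / 9.8 = 1.68 mm
PW = 37.31 + 1.68 = 38.99 ≈ 39.0 mm.

PW ≈ 39.0 mm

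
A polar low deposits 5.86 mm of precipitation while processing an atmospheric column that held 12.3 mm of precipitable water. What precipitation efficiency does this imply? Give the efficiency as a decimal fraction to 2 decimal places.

ε ≈ 0.48

ε = precipitation / PW = 5.86 / 12.3 = 0.48.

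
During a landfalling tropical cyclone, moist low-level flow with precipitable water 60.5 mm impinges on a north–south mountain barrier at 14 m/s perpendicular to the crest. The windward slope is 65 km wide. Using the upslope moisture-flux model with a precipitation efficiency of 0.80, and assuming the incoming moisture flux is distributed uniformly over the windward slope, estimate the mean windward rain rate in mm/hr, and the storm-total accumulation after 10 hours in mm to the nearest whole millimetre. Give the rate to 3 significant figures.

Incoming column moisture flux per unit ridge length: F = V × PW = 14 × 60.5 = 847 mm·m/s.
Spread over the 65 km slope with efficiency ε = 0.80: R = ε·F/W = 0.80 × 847 / 65000 m = 1.042e-02 mm/s.
R = 1.042e-02 × 3600 = 37.5 mm/hr.
Over 10 h: total = 37.5 × 10 = 375 mm.

R ≈ 37.5 mm/hr; total ≈ 375 mm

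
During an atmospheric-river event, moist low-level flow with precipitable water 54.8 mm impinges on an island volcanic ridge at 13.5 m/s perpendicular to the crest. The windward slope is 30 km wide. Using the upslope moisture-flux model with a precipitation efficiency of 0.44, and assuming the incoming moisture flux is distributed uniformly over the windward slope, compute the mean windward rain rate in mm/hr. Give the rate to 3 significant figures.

R ≈ 39.1 mm/hr

Incoming column moisture flux per unit ridge length: F = V × PW = 13.5 × 54.8 = 739.8 mm·m/s.
Spread over the 30 km slope with efficiency ε = 0.44: R = ε·F/W = 0.44 × 739.8 / 30000 m = 1.085e-02 mm/s.
R = 1.085e-02 × 3600 = 39.1 mm/hr.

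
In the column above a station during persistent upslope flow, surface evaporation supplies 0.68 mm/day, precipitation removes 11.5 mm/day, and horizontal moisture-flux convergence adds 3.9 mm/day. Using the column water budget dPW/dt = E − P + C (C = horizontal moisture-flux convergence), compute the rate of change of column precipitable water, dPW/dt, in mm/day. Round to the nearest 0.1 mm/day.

dPW/dt ≈ -6.9 mm/day

dPW/dt = E − P + C = 0.68 − 11.5 + (3.9) = -6.9 mm/day.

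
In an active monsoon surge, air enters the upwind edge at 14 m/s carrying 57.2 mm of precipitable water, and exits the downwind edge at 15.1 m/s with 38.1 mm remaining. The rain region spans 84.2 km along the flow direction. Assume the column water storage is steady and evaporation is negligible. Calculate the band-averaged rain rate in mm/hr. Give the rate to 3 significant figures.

R ≈ 9.64 mm/hr

Column moisture flux per unit crosswind length is F = V × PW.
Inflow: F_in = 14 × 57.2 = 800.8 mm·m/s
Outflow: F_out = 15.1 × 38.1 = 575.31 mm·m/s
Steady-state rate R = (F_in − F_out)/L = (800.8 − 575.31) / 84200 m = 2.678e-03 mm/s.
R = 2.678e-03 × 3600 = 9.64 mm/hr.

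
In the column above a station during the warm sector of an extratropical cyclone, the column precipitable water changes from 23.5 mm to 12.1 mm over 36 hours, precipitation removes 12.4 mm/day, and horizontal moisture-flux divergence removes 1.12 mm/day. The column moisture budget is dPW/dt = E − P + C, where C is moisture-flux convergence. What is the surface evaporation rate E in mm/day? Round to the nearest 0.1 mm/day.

E ≈ 5.9 mm/day

dPW/dt = (12.1 − 23.5) mm / (36/24 day) = -7.600 mm/day.
E = dPW/dt + P − C = (-7.600) + 12.4 − (-1.12) = 5.9 mm/day.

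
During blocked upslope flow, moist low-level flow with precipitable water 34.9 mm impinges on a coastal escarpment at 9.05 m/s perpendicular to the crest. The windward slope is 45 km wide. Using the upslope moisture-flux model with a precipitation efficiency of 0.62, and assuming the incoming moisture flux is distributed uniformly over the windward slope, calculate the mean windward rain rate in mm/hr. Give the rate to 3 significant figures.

Incoming column moisture flux per unit ridge length: F = V × PW = 9.05 × 34.9 = 315.845 mm·m/s.
Spread over the 45 km slope with efficiency ε = 0.62: R = ε·F/W = 0.62 × 315.845 / 45000 m = 4.352e-03 mm/s.
R = 4.352e-03 × 3600 = 15.7 mm/hr.

R ≈ 15.7 mm/hr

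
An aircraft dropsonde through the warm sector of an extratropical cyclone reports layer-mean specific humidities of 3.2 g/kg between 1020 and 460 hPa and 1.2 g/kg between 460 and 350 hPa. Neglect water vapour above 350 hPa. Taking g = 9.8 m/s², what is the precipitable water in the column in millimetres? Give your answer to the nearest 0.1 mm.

PW ≈ 19.6 mm

Precipitable water is the column-integrated vapour mass per unit area: PW = (1/g) Σ q̄ Δp, with q in kg/kg and Δp in Pa (1 kg/m² of water = 1 mm).
Layer 1020–460 hPa: Δp = 560 hPa = 56000 Pa, q̄ = 0.0032 kg/kg → 0.0032 × 56000 / 9.8 = 18.29 mm
Layer 460–350 hPa: Δp = 110 hPa = 11000 Pa, q̄ = 0.0012 kg/kg → 0.0012 × 11000 / 9.8 = 1.35 mm
PW = 18.29 + 1.35 = 19.64 ≈ 19.6 mm.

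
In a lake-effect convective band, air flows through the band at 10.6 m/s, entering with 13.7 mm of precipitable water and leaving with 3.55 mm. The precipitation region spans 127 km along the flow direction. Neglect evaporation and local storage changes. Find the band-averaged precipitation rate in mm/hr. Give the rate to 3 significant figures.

R ≈ 3.05 mm/hr

Column moisture flux per unit crosswind length is F = V × PW.
Inflow: F_in = 10.6 × 13.7 = 145.22 mm·m/s
Outflow: F_out = 10.6 × 3.55 = 37.63 mm·m/s
Steady-state rate R = (F_in − F_out)/L = (145.22 − 37.63) / 127000 m = 8.472e-04 mm/s.
R = 8.472e-04 × 3600 = 3.05 mm/hr.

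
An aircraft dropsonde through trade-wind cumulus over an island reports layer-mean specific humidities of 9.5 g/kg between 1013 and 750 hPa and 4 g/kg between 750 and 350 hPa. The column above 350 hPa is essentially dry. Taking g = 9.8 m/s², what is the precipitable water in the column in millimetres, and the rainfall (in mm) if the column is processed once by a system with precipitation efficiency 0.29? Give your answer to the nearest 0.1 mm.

Precipitable water is the column-integrated vapour mass per unit area: PW = (1/g) Σ q̄ Δp, with q in kg/kg and Δp in Pa (1 kg/m² of water = 1 mm).
Layer 1013–750 hPa: Δp = 263 hPa = 26300 Pa, q̄ = 0.0095 kg/kg → 0.0095 × 26300 / 9.8 = 25.49 mm
Layer 750–350 hPa: Δp = 400 hPa = 40000 Pa, q̄ = 0.004 kg/kg → 0.004 × 40000 / 9.8 = 16.33 mm
PW = 25.49 + 16.33 = 41.82 ≈ 41.8 mm.
Rainfall = ε × PW = 0.29 × 41.8 = 12.1 mm.

PW ≈ 41.8 mm; rainfall ≈ 12.1 mm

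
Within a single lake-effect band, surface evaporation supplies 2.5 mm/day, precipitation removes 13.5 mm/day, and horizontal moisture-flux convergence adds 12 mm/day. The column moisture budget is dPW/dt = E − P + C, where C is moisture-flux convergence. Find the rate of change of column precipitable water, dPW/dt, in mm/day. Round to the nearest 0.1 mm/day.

dPW/dt = E − P + C = 2.5 − 13.5 + (12) = 1.0 mm/day.

dPW/dt ≈ 1.0 mm/day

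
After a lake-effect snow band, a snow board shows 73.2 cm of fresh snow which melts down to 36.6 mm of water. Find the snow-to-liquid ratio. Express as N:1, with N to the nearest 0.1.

Ratio = snow depth / SWE = 732 mm / 36.6 mm = 20.0, i.e. 20.0:1.

ratio ≈ 20.0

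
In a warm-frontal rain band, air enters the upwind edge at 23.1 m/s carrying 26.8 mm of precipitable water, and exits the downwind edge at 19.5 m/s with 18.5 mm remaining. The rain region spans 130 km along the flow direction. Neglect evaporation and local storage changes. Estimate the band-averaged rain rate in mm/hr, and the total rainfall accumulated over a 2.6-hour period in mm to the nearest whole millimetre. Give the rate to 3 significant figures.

Column moisture flux per unit crosswind length is F = V × PW.
Inflow: F_in = 23.1 × 26.8 = 619.08 mm·m/s
Outflow: F_out = 19.5 × 18.5 = 360.75 mm·m/s
Steady-state rate R = (F_in − F_out)/L = (619.08 − 360.75) / 130000 m = 1.987e-03 mm/s.
R = 1.987e-03 × 3600 = 7.15 mm/hr.
Over 2.6 h: total = 7.15 × 2.6 = 18.59 ≈ 19 mm.

R ≈ 7.15 mm/hr; total ≈ 19 mm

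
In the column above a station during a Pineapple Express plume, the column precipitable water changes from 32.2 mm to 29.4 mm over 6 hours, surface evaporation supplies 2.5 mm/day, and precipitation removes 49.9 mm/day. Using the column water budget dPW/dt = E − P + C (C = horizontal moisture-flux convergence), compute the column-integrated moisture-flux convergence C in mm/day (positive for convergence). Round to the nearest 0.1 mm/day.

C ≈ 36.2 mm/day

dPW/dt = (29.4 − 32.2) mm / (6/24 day) = -11.200 mm/day.
C = dPW/dt − E + P = (-11.200) − 2.5 + 49.9 = 36.2 mm/day.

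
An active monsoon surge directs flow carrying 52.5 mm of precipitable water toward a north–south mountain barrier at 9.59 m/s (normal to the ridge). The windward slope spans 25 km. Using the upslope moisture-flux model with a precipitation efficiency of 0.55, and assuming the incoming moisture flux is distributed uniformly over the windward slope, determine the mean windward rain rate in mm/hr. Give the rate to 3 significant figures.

Incoming column moisture flux per unit ridge length: F = V × PW = 9.59 × 52.5 = 503.475 mm·m/s.
Spread over the 25 km slope with efficiency ε = 0.55: R = ε·F/W = 0.55 × 503.475 / 25000 m = 1.108e-02 mm/s.
R = 1.108e-02 × 3600 = 39.9 mm/hr.

R ≈ 39.9 mm/hr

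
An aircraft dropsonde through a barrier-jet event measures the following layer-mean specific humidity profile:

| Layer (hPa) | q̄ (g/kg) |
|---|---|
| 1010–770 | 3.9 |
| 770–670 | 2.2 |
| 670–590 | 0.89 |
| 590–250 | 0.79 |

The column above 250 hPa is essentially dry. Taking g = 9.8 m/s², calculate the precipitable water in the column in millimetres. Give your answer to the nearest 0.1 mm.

Precipitable water is the column-integrated vapour mass per unit area: PW = (1/g) Σ q̄ Δp, with q in kg/kg and Δp in Pa (1 kg/m² of water = 1 mm).
Layer 1010–770 hPa: Δp = 240 hPa = 24000 Pa, q̄ = 0.0039 kg/kg → 0.0039 × 24000 / 9.8 = 9.55 mm
Layer 770–670 hPa: Δp = 100 hPa = 10000 Pa, q̄ = 0.0022 kg/kg → 0.0022 × 10000 / 9.8 = 2.24 mm
Layer 670–590 hPa: Δp = 80 hPa = 8000 Pa, q̄ = 0.00089 kg/kg → 0.00089 × 8000 / 9.8 = 0.73 mm
Layer 590–250 hPa: Δp = 340 hPa = 34000 Pa, q̄ = 0.00079 kg/kg → 0.00079 × 34000 / 9.8 = 2.74 mm
PW = 9.55 + 2.24 + 0.73 + 2.74 = 15.26 ≈ 15.3 mm.

PW ≈ 15.3 mm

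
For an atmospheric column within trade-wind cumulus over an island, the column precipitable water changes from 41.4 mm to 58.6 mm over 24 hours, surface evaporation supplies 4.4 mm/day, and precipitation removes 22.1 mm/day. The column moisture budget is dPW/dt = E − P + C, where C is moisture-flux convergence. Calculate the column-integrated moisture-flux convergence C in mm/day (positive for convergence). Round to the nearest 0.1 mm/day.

C ≈ 34.9 mm/day

dPW/dt = (58.6 − 41.4) mm / (24/24 day) = +17.200 mm/day.
C = dPW/dt − E + P = (+17.200) − 4.4 + 22.1 = 34.9 mm/day.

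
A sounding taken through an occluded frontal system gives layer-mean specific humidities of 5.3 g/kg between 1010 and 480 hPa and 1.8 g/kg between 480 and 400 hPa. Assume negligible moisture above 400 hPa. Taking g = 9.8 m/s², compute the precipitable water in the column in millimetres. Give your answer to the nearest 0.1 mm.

Precipitable water is the column-integrated vapour mass per unit area: PW = (1/g) Σ q̄ Δp, with q in kg/kg and Δp in Pa (1 kg/m² of water = 1 mm).
Layer 1010–480 hPa: Δp = 530 hPa = 53000 Pa, q̄ = 0.0053 kg/kg → 0.0053 × 53000 / 9.8 = 28.66 mm
Layer 480–400 hPa: Δp = 80 hPa = 8000 Pa, q̄ = 0.0018 kg/kg → 0.0018 × 8000 / 9.8 = 1.47 mm
PW = 28.66 + 1.47 = 30.13 ≈ 30.1 mm.

PW ≈ 30.1 mm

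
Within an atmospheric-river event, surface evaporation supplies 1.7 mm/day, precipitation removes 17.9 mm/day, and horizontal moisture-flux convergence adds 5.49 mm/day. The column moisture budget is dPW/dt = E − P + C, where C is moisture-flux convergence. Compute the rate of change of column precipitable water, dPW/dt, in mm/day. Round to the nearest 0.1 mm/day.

dPW/dt = E − P + C = 1.7 − 17.9 + (5.49) = -10.7 mm/day.

dPW/dt ≈ -10.7 mm/day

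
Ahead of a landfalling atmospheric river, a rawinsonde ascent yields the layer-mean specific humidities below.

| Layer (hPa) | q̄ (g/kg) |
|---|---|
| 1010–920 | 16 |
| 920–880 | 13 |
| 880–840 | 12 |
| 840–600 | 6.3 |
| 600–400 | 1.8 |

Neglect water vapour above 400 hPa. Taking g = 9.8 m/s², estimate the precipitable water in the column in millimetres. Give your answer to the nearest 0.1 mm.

PW ≈ 44.0 mm

Precipitable water is the column-integrated vapour mass per unit area: PW = (1/g) Σ q̄ Δp, with q in kg/kg and Δp in Pa (1 kg/m² of water = 1 mm).
Layer 1010–920 hPa: Δp = 90 hPa = 9000 Pa, q̄ = 0.016 kg/kg → 0.016 × 9000 / 9.8 = 14.69 mm
Layer 920–880 hPa: Δp = 40 hPa = 4000 Pa, q̄ = 0.013 kg/kg → 0.013 × 4000 / 9.8 = 5.31 mm
Layer 880–840 hPa: Δp = 40 hPa = 4000 Pa, q̄ = 0.012 kg/kg → 0.012 × 4000 / 9.8 = 4.90 mm
Layer 840–600 hPa: Δp = 240 hPa = 24000 Pa, q̄ = 0.0063 kg/kg → 0.0063 × 24000 / 9.8 = 15.43 mm
Layer 600–400 hPa: Δp = 200 hPa = 20000 Pa, q̄ = 0.0018 kg/kg → 0.0018 × 20000 / 9.8 = 3.67 mm
PW = 14.69 + 5.31 + 4.90 + 15.43 + 3.67 = 44.00 ≈ 44.0 mm.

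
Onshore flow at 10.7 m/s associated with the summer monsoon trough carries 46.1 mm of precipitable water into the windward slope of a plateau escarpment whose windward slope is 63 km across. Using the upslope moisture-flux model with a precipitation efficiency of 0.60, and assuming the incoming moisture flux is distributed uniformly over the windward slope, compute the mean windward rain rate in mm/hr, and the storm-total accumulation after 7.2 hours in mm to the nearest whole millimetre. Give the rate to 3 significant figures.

R ≈ 16.9 mm/hr; total ≈ 122 mm

Incoming column moisture flux per unit ridge length: F = V × PW = 10.7 × 46.1 = 493.27 mm·m/s.
Spread over the 63 km slope with efficiency ε = 0.60: R = ε·F/W = 0.60 × 493.27 / 63000 m = 4.698e-03 mm/s.
R = 4.698e-03 × 3600 = 16.9 mm/hr.
Over 7.2 h: total = 16.9 × 7.2 = 121.68 ≈ 122 mm.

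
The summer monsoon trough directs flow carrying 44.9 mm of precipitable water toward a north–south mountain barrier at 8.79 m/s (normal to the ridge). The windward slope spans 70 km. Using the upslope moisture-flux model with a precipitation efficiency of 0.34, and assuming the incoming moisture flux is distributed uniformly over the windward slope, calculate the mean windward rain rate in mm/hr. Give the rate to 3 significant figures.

R ≈ 6.90 mm/hr

Incoming column moisture flux per unit ridge length: F = V × PW = 8.79 × 44.9 = 394.671 mm·m/s.
Spread over the 70 km slope with efficiency ε = 0.34: R = ε·F/W = 0.34 × 394.671 / 70000 m = 1.917e-03 mm/s.
R = 1.917e-03 × 3600 = 6.90 mm/hr.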